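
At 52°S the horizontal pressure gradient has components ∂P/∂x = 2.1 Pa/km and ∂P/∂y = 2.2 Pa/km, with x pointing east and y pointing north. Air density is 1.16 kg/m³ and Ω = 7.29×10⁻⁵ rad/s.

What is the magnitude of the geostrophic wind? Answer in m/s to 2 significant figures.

23 m/s

Coriolis parameter at 52°S:
f = 2Ω sin φ = 2 × 7.29×10⁻⁵ × sin 52° = 1.15×10⁻⁴ s⁻¹
In the Southern Hemisphere f is negative: f = −1.15×10⁻⁴ s⁻¹.
Component geostrophic relations (x east, y north):
u_g = −(1/(fρ)) ∂P/∂y,  v_g = (1/(fρ)) ∂P/∂x
u_g = −(2.2×10⁻³)/(−1.15×10⁻⁴ × 1.16) = 16.5 m/s;  v_g = (2.1×10⁻³)/(−1.15×10⁻⁴ × 1.16) = −15.8 m/s
|V_g| = √(u_g² + v_g²) = 22.8 m/s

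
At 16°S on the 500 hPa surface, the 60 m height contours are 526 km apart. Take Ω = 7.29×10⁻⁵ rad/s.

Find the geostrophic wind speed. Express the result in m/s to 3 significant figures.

Coriolis parameter at 16°S:
f = 2Ω sin φ = 2 × 7.29×10⁻⁵ × sin 16° = 4.02×10⁻⁵ s⁻¹
Height gradient: |∂Z/∂n| = 60 m / 526000 m = 1.14×10⁻⁴
On a pressure surface, geostrophic balance gives V_g = (g/f)|∂Z/∂n|:
V_g = 9.81 × 1.14×10⁻⁴ / 4.02×10⁻⁵ = 27.8 m/s

27.8 m/s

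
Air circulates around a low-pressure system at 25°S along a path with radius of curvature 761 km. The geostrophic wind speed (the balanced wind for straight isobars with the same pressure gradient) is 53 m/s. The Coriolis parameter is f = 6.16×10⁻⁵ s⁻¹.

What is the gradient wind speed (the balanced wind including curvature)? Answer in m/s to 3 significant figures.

31.6 m/s

Around a low, centrifugal force acts outward with Coriolis, so pressure-gradient force balances both:
(1/ρ)|∂P/∂n| = fV + V²/R  →  V² + fR·V − fR·V_g = 0
With fR = 6.16×10⁻⁵ × 761×10³ m = 46.9 m/s:
V = [−fR + √((fR)² + 4 fR V_g)]/2 = [−46.9 + √(46.9² + 4×46.9×53)]/2 = 31.6 m/s
Subgeostrophic (V < V_g = 53 m/s), as expected around a low.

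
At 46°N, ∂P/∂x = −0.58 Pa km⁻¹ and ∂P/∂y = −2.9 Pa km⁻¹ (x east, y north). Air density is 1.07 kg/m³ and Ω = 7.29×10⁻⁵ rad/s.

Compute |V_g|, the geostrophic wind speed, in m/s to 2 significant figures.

Coriolis parameter at 46°N:
f = 2Ω sin φ = 2 × 7.29×10⁻⁵ × sin 46° = 1.05×10⁻⁴ s⁻¹
Component geostrophic relations (x east, y north):
u_g = −(1/(fρ)) ∂P/∂y,  v_g = (1/(fρ)) ∂P/∂x
u_g = −(−2.9×10⁻³)/(1.05×10⁻⁴ × 1.07) = 25.8 m/s;  v_g = (−0.58×10⁻³)/(1.05×10⁻⁴ × 1.07) = −5.17 m/s
|V_g| = √(u_g² + v_g²) = 26.4 m/s

26 m/s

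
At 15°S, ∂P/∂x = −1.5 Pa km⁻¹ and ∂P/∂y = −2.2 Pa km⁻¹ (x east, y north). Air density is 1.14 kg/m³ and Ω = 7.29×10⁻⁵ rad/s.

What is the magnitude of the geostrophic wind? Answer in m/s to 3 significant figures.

61.9 m/s

Coriolis parameter at 15°S:
f = 2Ω sin φ = 2 × 7.29×10⁻⁵ × sin 15° = 3.77×10⁻⁵ s⁻¹
In the Southern Hemisphere f is negative: f = −3.77×10⁻⁵ s⁻¹.
Component geostrophic relations (x east, y north):
u_g = −(1/(fρ)) ∂P/∂y,  v_g = (1/(fρ)) ∂P/∂x
u_g = −(−2.2×10⁻³)/(−3.77×10⁻⁵ × 1.14) = −51.1 m/s;  v_g = (−1.5×10⁻³)/(−3.77×10⁻⁵ × 1.14) = 34.9 m/s
|V_g| = √(u_g² + v_g²) = 61.9 m/s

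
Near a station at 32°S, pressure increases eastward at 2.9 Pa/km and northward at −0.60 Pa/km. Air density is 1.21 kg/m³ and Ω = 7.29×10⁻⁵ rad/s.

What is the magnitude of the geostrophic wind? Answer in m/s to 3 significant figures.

31.7 m/s

Coriolis parameter at 32°S:
f = 2Ω sin φ = 2 × 7.29×10⁻⁵ × sin 32° = 7.73×10⁻⁵ s⁻¹
In the Southern Hemisphere f is negative: f = −7.73×10⁻⁵ s⁻¹.
Component geostrophic relations (x east, y north):
u_g = −(1/(fρ)) ∂P/∂y,  v_g = (1/(fρ)) ∂P/∂x
u_g = −(−0.60×10⁻³)/(−7.73×10⁻⁵ × 1.21) = −6.42 m/s;  v_g = (2.9×10⁻³)/(−7.73×10⁻⁵ × 1.21) = −31.0 m/s
|V_g| = √(u_g² + v_g²) = 31.7 m/s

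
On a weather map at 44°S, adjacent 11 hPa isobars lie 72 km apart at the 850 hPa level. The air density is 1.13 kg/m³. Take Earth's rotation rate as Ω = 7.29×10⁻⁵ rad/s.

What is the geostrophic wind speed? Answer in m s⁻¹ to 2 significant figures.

Coriolis parameter at 44°S:
f = 2Ω sin φ = 2 × 7.29×10⁻⁵ × sin 44° = 1.01×10⁻⁴ s⁻¹
Pressure gradient: |∂P/∂n| = 1100 Pa / 72000 m = 1.53×10⁻² Pa/m
Geostrophic balance (pressure-gradient force = Coriolis force):
V_g = (1/(fρ)) |∂P/∂n| = 1.53×10⁻² / (1.01×10⁻⁴ × 1.13) = 133 m/s

130 m s⁻¹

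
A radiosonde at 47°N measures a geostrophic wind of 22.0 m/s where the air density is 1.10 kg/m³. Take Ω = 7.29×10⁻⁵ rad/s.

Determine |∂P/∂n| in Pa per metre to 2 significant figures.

Coriolis parameter at 47°N:
f = 2Ω sin φ = 2 × 7.29×10⁻⁵ × sin 47° = 1.07×10⁻⁴ s⁻¹
Geostrophic balance rearranged: |∂P/∂n| = f ρ V_g
|∂P/∂n| = 1.07×10⁻⁴ × 1.10 × 22.0 = 2.58×10⁻³ Pa/m

2.6×10⁻³ Pa/m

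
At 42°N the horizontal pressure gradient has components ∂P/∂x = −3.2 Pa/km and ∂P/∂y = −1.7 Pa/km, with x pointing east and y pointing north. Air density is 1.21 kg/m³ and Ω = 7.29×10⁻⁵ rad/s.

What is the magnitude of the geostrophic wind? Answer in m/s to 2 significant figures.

31 m/s

Coriolis parameter at 42°N:
f = 2Ω sin φ = 2 × 7.29×10⁻⁵ × sin 42° = 9.76×10⁻⁵ s⁻¹
Component geostrophic relations (x east, y north):
u_g = −(1/(fρ)) ∂P/∂y,  v_g = (1/(fρ)) ∂P/∂x
u_g = −(−1.7×10⁻³)/(9.76×10⁻⁵ × 1.21) = 14.4 m/s;  v_g = (−3.2×10⁻³)/(9.76×10⁻⁵ × 1.21) = −27.1 m/s
|V_g| = √(u_g² + v_g²) = 30.7 m/s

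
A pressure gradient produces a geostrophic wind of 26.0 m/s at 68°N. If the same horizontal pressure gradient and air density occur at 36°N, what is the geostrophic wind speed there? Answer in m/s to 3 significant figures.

With the same pressure gradient and density, V_g ∝ 1/f ∝ 1/sin φ.
V₂ = V₁ · sin φ₁ / sin φ₂ = 26.0 × sin 68° / sin 36°
V₂ = 26.0 × 0.9272/0.5878 = 41.0 m/s

41.0 m/s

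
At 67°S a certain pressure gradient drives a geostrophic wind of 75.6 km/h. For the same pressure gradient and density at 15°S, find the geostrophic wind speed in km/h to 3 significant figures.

With the same pressure gradient and density, V_g ∝ 1/f ∝ 1/sin φ.
V₂ = V₁ · sin φ₁ / sin φ₂ = 75.6 × sin 67° / sin 15°
V₂ = 75.6 × 0.9205/0.2588 = 269 km/h

269 km/h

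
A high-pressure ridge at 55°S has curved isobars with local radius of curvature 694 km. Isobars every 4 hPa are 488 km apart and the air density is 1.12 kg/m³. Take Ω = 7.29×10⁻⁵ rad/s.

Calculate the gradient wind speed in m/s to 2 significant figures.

6.7 m/s

Coriolis parameter at 55°S:
f = 2Ω sin φ = 2 × 7.29×10⁻⁵ × sin 55° = 1.19×10⁻⁴ s⁻¹
Pressure gradient: |∂P/∂n| = 400 Pa / 488000 m = 8.20×10⁻⁴ Pa/m
Geostrophic speed: V_g = |∂P/∂n|/(fρ) = 8.20×10⁻⁴/(1.19×10⁻⁴ × 1.12) = 6.13 m/s
Around a high, pressure-gradient force acts outward with centrifugal, so Coriolis balances both:
fV = (1/ρ)|∂P/∂n| + V²/R  →  V² − fR·V + fR·V_g = 0
With fR = 1.19×10⁻⁴ × 694×10³ m = 82.9 m/s:
V = [fR − √((fR)² − 4 fR V_g)]/2 = [82.9 − √(82.9² − 4×82.9×6.13)]/2 = 6.66 m/s
Supergeostrophic (V > V_g = 6.13 m/s), as expected around a high.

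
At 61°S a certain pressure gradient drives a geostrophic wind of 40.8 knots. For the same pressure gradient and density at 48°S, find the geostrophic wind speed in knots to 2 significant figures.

48 knots

With the same pressure gradient and density, V_g ∝ 1/f ∝ 1/sin φ.
V₂ = V₁ · sin φ₁ / sin φ₂ = 40.8 × sin 61° / sin 48°
V₂ = 40.8 × 0.8746/0.7431 = 48 knots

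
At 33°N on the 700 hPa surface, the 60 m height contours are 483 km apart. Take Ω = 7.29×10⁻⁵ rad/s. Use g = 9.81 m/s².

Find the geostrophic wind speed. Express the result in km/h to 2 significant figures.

55 km/h

Coriolis parameter at 33°N:
f = 2Ω sin φ = 2 × 7.29×10⁻⁵ × sin 33° = 7.94×10⁻⁵ s⁻¹
Height gradient: |∂Z/∂n| = 60 m / 483000 m = 1.24×10⁻⁴
On a pressure surface, geostrophic balance gives V_g = (g/f)|∂Z/∂n|:
V_g = 9.81 × 1.24×10⁻⁴ / 7.94×10⁻⁵ = 15.3 m/s
Converting: 15.3 m/s × 3.6 = 55 km/h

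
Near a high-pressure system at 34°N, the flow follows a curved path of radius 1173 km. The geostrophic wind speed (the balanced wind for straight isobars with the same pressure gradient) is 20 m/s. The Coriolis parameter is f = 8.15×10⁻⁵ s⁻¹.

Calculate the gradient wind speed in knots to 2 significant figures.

55 knots

Around a high, pressure-gradient force acts outward with centrifugal, so Coriolis balances both:
fV = (1/ρ)|∂P/∂n| + V²/R  →  V² − fR·V + fR·V_g = 0
With fR = 8.15×10⁻⁵ × 1173×10³ m = 95.6 m/s:
V = [fR − √((fR)² − 4 fR V_g)]/2 = [95.6 − √(95.6² − 4×95.6×20)]/2 = 28.5 m/s
Supergeostrophic (V > V_g = 20 m/s), as expected around a high.
Converting: 28.5 m/s × 1.944 = 55 knots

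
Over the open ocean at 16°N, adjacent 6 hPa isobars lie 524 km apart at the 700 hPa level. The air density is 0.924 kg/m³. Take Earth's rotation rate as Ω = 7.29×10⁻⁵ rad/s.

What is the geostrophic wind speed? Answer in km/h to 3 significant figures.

111 km/h

Coriolis parameter at 16°N:
f = 2Ω sin φ = 2 × 7.29×10⁻⁵ × sin 16° = 4.02×10⁻⁵ s⁻¹
Pressure gradient: |∂P/∂n| = 600 Pa / 524000 m = 1.15×10⁻³ Pa/m
Geostrophic balance (pressure-gradient force = Coriolis force):
V_g = (1/(fρ)) |∂P/∂n| = 1.15×10⁻³ / (4.02×10⁻⁵ × 0.924) = 30.8 m/s
Converting: 30.8 m/s × 3.6 = 111 km/h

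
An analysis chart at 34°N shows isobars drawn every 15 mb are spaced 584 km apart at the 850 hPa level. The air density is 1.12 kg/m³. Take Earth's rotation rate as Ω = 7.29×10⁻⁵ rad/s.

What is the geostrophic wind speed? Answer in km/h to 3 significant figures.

101 km/h

Coriolis parameter at 34°N:
f = 2Ω sin φ = 2 × 7.29×10⁻⁵ × sin 34° = 8.15×10⁻⁵ s⁻¹
Pressure gradient: |∂P/∂n| = 1500 Pa / 584000 m = 2.57×10⁻³ Pa/m
Geostrophic balance (pressure-gradient force = Coriolis force):
V_g = (1/(fρ)) |∂P/∂n| = 2.57×10⁻³ / (8.15×10⁻⁵ × 1.12) = 28.1 m/s
Converting: 28.1 m/s × 3.6 = 101 km/h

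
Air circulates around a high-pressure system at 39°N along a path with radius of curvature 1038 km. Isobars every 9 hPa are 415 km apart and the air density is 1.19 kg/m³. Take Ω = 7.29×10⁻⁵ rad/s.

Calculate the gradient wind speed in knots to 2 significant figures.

55 knots

Coriolis parameter at 39°N:
f = 2Ω sin φ = 2 × 7.29×10⁻⁵ × sin 39° = 9.18×10⁻⁵ s⁻¹
Pressure gradient: |∂P/∂n| = 900 Pa / 415000 m = 2.17×10⁻³ Pa/m
Geostrophic speed: V_g = |∂P/∂n|/(fρ) = 2.17×10⁻³/(9.18×10⁻⁵ × 1.19) = 19.9 m/s
Around a high, pressure-gradient force acts outward with centrifugal, so Coriolis balances both:
fV = (1/ρ)|∂P/∂n| + V²/R  →  V² − fR·V + fR·V_g = 0
With fR = 9.18×10⁻⁵ × 1038×10³ m = 95.2 m/s:
V = [fR − √((fR)² − 4 fR V_g)]/2 = [95.2 − √(95.2² − 4×95.2×19.9)]/2 = 28.2 m/s
Supergeostrophic (V > V_g = 19.9 m/s), as expected around a high.
Converting: 28.2 m/s × 1.944 = 55 knots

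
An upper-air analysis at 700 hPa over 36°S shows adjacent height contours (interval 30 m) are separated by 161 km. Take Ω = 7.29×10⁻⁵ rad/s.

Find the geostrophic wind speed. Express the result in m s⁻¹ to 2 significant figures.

21 m s⁻¹

Coriolis parameter at 36°S:
f = 2Ω sin φ = 2 × 7.29×10⁻⁵ × sin 36° = 8.57×10⁻⁵ s⁻¹
Height gradient: |∂Z/∂n| = 30 m / 161000 m = 1.86×10⁻⁴
On a pressure surface, geostrophic balance gives V_g = (g/f)|∂Z/∂n|:
V_g = 9.81 × 1.86×10⁻⁴ / 8.57×10⁻⁵ = 21.3 m/s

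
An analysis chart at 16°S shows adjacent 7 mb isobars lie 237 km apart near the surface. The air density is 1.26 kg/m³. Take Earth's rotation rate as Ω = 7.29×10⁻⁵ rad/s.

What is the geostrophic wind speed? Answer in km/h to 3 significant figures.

210 km/h

Coriolis parameter at 16°S:
f = 2Ω sin φ = 2 × 7.29×10⁻⁵ × sin 16° = 4.02×10⁻⁵ s⁻¹
Pressure gradient: |∂P/∂n| = 700 Pa / 237000 m = 2.95×10⁻³ Pa/m
Geostrophic balance (pressure-gradient force = Coriolis force):
V_g = (1/(fρ)) |∂P/∂n| = 2.95×10⁻³ / (4.02×10⁻⁵ × 1.26) = 58.3 m/s
Converting: 58.3 m/s × 3.6 = 210 km/h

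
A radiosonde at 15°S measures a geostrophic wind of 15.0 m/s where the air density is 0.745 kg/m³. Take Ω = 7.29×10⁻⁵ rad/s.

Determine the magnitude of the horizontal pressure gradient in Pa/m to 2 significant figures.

Coriolis parameter at 15°S:
f = 2Ω sin φ = 2 × 7.29×10⁻⁵ × sin 15° = 3.77×10⁻⁵ s⁻¹
Geostrophic balance rearranged: |∂P/∂n| = f ρ V_g
|∂P/∂n| = 3.77×10⁻⁵ × 0.745 × 15.0 = 4.22×10⁻⁴ Pa/m

4.2×10⁻⁴ Pa/m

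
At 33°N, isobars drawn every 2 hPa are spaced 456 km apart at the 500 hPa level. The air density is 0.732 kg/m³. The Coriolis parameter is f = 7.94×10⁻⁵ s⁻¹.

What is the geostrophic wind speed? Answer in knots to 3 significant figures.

Pressure gradient: |∂P/∂n| = 200 Pa / 456000 m = 4.39×10⁻⁴ Pa/m
Geostrophic balance (pressure-gradient force = Coriolis force):
V_g = (1/(fρ)) |∂P/∂n| = 4.39×10⁻⁴ / (7.94×10⁻⁵ × 0.732) = 7.55 m/s
Converting: 7.55 m/s × 1.944 = 14.7 knots

14.7 knots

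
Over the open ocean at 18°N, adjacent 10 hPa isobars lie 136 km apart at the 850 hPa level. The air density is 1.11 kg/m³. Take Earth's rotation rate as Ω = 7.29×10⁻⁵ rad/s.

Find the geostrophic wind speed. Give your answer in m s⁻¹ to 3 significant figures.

Coriolis parameter at 18°N:
f = 2Ω sin φ = 2 × 7.29×10⁻⁵ × sin 18° = 4.51×10⁻⁵ s⁻¹
Pressure gradient: |∂P/∂n| = 1000 Pa / 136000 m = 7.35×10⁻³ Pa/m
Geostrophic balance (pressure-gradient force = Coriolis force):
V_g = (1/(fρ)) |∂P/∂n| = 7.35×10⁻³ / (4.51×10⁻⁵ × 1.11) = 147 m/s

147 m s⁻¹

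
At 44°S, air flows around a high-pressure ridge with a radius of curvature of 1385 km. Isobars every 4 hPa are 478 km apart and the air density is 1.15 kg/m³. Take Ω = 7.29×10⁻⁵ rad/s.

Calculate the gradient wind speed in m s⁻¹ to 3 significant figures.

7.60 m s⁻¹

Coriolis parameter at 44°S:
f = 2Ω sin φ = 2 × 7.29×10⁻⁵ × sin 44° = 1.01×10⁻⁴ s⁻¹
Pressure gradient: |∂P/∂n| = 400 Pa / 478000 m = 8.37×10⁻⁴ Pa/m
Geostrophic speed: V_g = |∂P/∂n|/(fρ) = 8.37×10⁻⁴/(1.01×10⁻⁴ × 1.15) = 7.18 m/s
Around a high, pressure-gradient force acts outward with centrifugal, so Coriolis balances both:
fV = (1/ρ)|∂P/∂n| + V²/R  →  V² − fR·V + fR·V_g = 0
With fR = 1.01×10⁻⁴ × 1385×10³ m = 140 m/s:
V = [fR − √((fR)² − 4 fR V_g)]/2 = [140 − √(140² − 4×140×7.18)]/2 = 7.6 m/s
Supergeostrophic (V > V_g = 7.18 m/s), as expected around a high.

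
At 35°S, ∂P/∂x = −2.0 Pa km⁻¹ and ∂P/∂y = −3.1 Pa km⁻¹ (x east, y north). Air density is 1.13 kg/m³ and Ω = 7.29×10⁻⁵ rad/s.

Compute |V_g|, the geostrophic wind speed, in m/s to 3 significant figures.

39.0 m/s

Coriolis parameter at 35°S:
f = 2Ω sin φ = 2 × 7.29×10⁻⁵ × sin 35° = 8.36×10⁻⁵ s⁻¹
In the Southern Hemisphere f is negative: f = −8.36×10⁻⁵ s⁻¹.
Component geostrophic relations (x east, y north):
u_g = −(1/(fρ)) ∂P/∂y,  v_g = (1/(fρ)) ∂P/∂x
u_g = −(−3.1×10⁻³)/(−8.36×10⁻⁵ × 1.13) = −32.8 m/s;  v_g = (−2.0×10⁻³)/(−8.36×10⁻⁵ × 1.13) = 21.2 m/s
|V_g| = √(u_g² + v_g²) = 39.0 m/s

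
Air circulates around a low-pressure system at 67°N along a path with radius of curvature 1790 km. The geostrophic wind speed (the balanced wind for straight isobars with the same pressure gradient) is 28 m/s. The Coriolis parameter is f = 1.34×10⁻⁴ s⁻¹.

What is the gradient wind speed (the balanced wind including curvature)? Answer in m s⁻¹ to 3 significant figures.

25.3 m s⁻¹

Around a low, centrifugal force acts outward with Coriolis, so pressure-gradient force balances both:
(1/ρ)|∂P/∂n| = fV + V²/R  →  V² + fR·V − fR·V_g = 0
With fR = 1.34×10⁻⁴ × 1790×10³ m = 240 m/s:
V = [−fR + √((fR)² + 4 fR V_g)]/2 = [−240 + √(240² + 4×240×28)]/2 = 25.3 m/s
Subgeostrophic (V < V_g = 28 m/s), as expected around a low.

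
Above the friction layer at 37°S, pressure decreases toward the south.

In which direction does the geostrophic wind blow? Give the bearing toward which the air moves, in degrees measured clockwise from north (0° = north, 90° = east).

090°

The pressure-gradient force points toward the south (bearing 180°).
Geostrophic balance: in the Southern Hemisphere the Coriolis force deflects motion to the left, so the geostrophic wind blows 90° to the left of the pressure-gradient force (low pressure on the right).
Rotating 180° by 90° counterclockwise gives 090° — the wind blows toward the east.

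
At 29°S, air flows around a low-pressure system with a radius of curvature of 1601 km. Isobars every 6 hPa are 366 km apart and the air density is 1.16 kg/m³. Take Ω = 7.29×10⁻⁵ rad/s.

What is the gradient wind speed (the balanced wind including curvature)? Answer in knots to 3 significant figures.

Coriolis parameter at 29°S:
f = 2Ω sin φ = 2 × 7.29×10⁻⁵ × sin 29° = 7.07×10⁻⁵ s⁻¹
Pressure gradient: |∂P/∂n| = 600 Pa / 366000 m = 1.64×10⁻³ Pa/m
Geostrophic speed: V_g = |∂P/∂n|/(fρ) = 1.64×10⁻³/(7.07×10⁻⁵ × 1.16) = 20.0 m/s
Around a low, centrifugal force acts outward with Coriolis, so pressure-gradient force balances both:
(1/ρ)|∂P/∂n| = fV + V²/R  →  V² + fR·V − fR·V_g = 0
With fR = 7.07×10⁻⁵ × 1601×10³ m = 113 m/s:
V = [−fR + √((fR)² + 4 fR V_g)]/2 = [−113 + √(113² + 4×113×20)]/2 = 17.3 m/s
Subgeostrophic (V < V_g = 20 m/s), as expected around a low.
Converting: 17.3 m/s × 1.944 = 33.7 knots

33.7 knots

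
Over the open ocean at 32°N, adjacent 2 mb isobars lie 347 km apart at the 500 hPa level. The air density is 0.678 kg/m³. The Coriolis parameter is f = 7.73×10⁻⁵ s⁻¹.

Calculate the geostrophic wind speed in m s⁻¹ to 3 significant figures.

11.0 m s⁻¹

Pressure gradient: |∂P/∂n| = 200 Pa / 347000 m = 5.76×10⁻⁴ Pa/m
Geostrophic balance (pressure-gradient force = Coriolis force):
V_g = (1/(fρ)) |∂P/∂n| = 5.76×10⁻⁴ / (7.73×10⁻⁵ × 0.678) = 11.0 m/s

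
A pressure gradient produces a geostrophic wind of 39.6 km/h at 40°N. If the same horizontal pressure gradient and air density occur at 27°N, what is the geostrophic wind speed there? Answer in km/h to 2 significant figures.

With the same pressure gradient and density, V_g ∝ 1/f ∝ 1/sin φ.
V₂ = V₁ · sin φ₁ / sin φ₂ = 39.6 × sin 40° / sin 27°
V₂ = 39.6 × 0.6428/0.4540 = 56 km/h

56 km/h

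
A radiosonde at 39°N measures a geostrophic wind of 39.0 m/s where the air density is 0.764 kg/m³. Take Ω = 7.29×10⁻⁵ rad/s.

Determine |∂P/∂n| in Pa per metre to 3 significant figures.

2.73×10⁻³ Pa/m

Coriolis parameter at 39°N:
f = 2Ω sin φ = 2 × 7.29×10⁻⁵ × sin 39° = 9.18×10⁻⁵ s⁻¹
Geostrophic balance rearranged: |∂P/∂n| = f ρ V_g
|∂P/∂n| = 9.18×10⁻⁵ × 0.764 × 39.0 = 2.73×10⁻³ Pa/m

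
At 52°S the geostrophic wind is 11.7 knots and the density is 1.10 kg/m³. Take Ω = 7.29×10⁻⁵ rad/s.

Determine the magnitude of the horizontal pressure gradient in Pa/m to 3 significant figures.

7.61×10⁻⁴ Pa/m

Coriolis parameter at 52°S:
f = 2Ω sin φ = 2 × 7.29×10⁻⁵ × sin 52° = 1.15×10⁻⁴ s⁻¹
Wind speed in SI: 11.7 knots = 6.02 m/s
Geostrophic balance rearranged: |∂P/∂n| = f ρ V_g
|∂P/∂n| = 1.15×10⁻⁴ × 1.10 × 6.02 = 7.61×10⁻⁴ Pa/m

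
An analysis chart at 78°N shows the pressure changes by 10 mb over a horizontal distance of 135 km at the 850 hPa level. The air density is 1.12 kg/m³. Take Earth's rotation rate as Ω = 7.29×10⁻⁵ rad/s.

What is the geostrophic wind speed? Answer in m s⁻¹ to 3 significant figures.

Coriolis parameter at 78°N:
f = 2Ω sin φ = 2 × 7.29×10⁻⁵ × sin 78° = 1.43×10⁻⁴ s⁻¹
Pressure gradient: |∂P/∂n| = 1000 Pa / 135000 m = 7.41×10⁻³ Pa/m
Geostrophic balance (pressure-gradient force = Coriolis force):
V_g = (1/(fρ)) |∂P/∂n| = 7.41×10⁻³ / (1.43×10⁻⁴ × 1.12) = 46.4 m/s

46.4 m s⁻¹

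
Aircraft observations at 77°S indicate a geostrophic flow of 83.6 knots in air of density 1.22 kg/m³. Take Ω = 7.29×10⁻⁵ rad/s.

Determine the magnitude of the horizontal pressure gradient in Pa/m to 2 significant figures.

Coriolis parameter at 77°S:
f = 2Ω sin φ = 2 × 7.29×10⁻⁵ × sin 77° = 1.42×10⁻⁴ s⁻¹
Wind speed in SI: 83.6 knots = 43.0 m/s
Geostrophic balance rearranged: |∂P/∂n| = f ρ V_g
|∂P/∂n| = 1.42×10⁻⁴ × 1.22 × 43.0 = 7.45×10⁻³ Pa/m

7.5×10⁻³ Pa/m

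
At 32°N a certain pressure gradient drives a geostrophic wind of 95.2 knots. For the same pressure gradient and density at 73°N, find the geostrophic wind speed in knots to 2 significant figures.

53 knots

With the same pressure gradient and density, V_g ∝ 1/f ∝ 1/sin φ.
V₂ = V₁ · sin φ₁ / sin φ₂ = 95.2 × sin 32° / sin 73°
V₂ = 95.2 × 0.5299/0.9563 = 53 knots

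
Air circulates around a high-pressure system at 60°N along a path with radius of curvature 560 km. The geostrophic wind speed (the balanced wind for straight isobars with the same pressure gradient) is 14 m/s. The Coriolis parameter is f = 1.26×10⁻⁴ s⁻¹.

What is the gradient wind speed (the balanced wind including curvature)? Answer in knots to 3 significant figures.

Around a high, pressure-gradient force acts outward with centrifugal, so Coriolis balances both:
fV = (1/ρ)|∂P/∂n| + V²/R  →  V² − fR·V + fR·V_g = 0
With fR = 1.26×10⁻⁴ × 560×10³ m = 70.6 m/s:
V = [fR − √((fR)² − 4 fR V_g)]/2 = [70.6 − √(70.6² − 4×70.6×14)]/2 = 19.3 m/s
Supergeostrophic (V > V_g = 14 m/s), as expected around a high.
Converting: 19.3 m/s × 1.944 = 37.4 knots

37.4 knots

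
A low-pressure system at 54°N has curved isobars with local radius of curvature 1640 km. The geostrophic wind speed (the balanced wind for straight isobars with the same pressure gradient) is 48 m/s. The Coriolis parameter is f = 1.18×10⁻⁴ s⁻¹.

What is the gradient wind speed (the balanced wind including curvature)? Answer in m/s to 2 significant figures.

40 m/s

Around a low, centrifugal force acts outward with Coriolis, so pressure-gradient force balances both:
(1/ρ)|∂P/∂n| = fV + V²/R  →  V² + fR·V − fR·V_g = 0
With fR = 1.18×10⁻⁴ × 1640×10³ m = 194 m/s:
V = [−fR + √((fR)² + 4 fR V_g)]/2 = [−194 + √(194² + 4×194×48)]/2 = 39.8 m/s
Subgeostrophic (V < V_g = 48 m/s), as expected around a low.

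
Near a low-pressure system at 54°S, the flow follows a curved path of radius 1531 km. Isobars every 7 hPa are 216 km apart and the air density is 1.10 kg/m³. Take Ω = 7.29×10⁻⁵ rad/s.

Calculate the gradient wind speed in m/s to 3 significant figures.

22.2 m/s

Coriolis parameter at 54°S:
f = 2Ω sin φ = 2 × 7.29×10⁻⁵ × sin 54° = 1.18×10⁻⁴ s⁻¹
Pressure gradient: |∂P/∂n| = 700 Pa / 216000 m = 3.24×10⁻³ Pa/m
Geostrophic speed: V_g = |∂P/∂n|/(fρ) = 3.24×10⁻³/(1.18×10⁻⁴ × 1.10) = 25.0 m/s
Around a low, centrifugal force acts outward with Coriolis, so pressure-gradient force balances both:
(1/ρ)|∂P/∂n| = fV + V²/R  →  V² + fR·V − fR·V_g = 0
With fR = 1.18×10⁻⁴ × 1531×10³ m = 181 m/s:
V = [−fR + √((fR)² + 4 fR V_g)]/2 = [−181 + √(181² + 4×181×25)]/2 = 22.2 m/s
Subgeostrophic (V < V_g = 25 m/s), as expected around a low.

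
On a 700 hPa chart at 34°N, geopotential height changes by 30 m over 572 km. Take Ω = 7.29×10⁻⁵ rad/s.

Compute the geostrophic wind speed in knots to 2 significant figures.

12 knots

Coriolis parameter at 34°N:
f = 2Ω sin φ = 2 × 7.29×10⁻⁵ × sin 34° = 8.15×10⁻⁵ s⁻¹
Height gradient: |∂Z/∂n| = 30 m / 572000 m = 5.24×10⁻⁵
On a pressure surface, geostrophic balance gives V_g = (g/f)|∂Z/∂n|:
V_g = 9.81 × 5.24×10⁻⁵ / 8.15×10⁻⁵ = 6.31 m/s
Converting: 6.31 m/s × 1.944 = 12 knots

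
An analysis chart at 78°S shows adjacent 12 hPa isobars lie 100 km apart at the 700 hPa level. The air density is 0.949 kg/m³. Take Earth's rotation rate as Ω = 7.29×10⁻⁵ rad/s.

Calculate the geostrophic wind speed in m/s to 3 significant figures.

88.7 m/s

Coriolis parameter at 78°S:
f = 2Ω sin φ = 2 × 7.29×10⁻⁵ × sin 78° = 1.43×10⁻⁴ s⁻¹
Pressure gradient: |∂P/∂n| = 1200 Pa / 100000 m = 1.20×10⁻² Pa/m
Geostrophic balance (pressure-gradient force = Coriolis force):
V_g = (1/(fρ)) |∂P/∂n| = 1.20×10⁻² / (1.43×10⁻⁴ × 0.949) = 88.7 m/s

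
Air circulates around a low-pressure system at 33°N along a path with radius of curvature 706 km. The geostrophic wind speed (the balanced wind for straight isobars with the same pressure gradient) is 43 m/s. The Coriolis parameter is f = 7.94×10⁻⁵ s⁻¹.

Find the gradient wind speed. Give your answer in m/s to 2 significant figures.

29 m/s

Around a low, centrifugal force acts outward with Coriolis, so pressure-gradient force balances both:
(1/ρ)|∂P/∂n| = fV + V²/R  →  V² + fR·V − fR·V_g = 0
With fR = 7.94×10⁻⁵ × 706×10³ m = 56.1 m/s:
V = [−fR + √((fR)² + 4 fR V_g)]/2 = [−56.1 + √(56.1² + 4×56.1×43)]/2 = 28.5 m/s
Subgeostrophic (V < V_g = 43 m/s), as expected around a low.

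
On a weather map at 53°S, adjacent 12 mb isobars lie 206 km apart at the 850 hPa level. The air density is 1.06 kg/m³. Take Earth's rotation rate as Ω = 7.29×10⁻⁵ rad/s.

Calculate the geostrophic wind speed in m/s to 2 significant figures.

Coriolis parameter at 53°S:
f = 2Ω sin φ = 2 × 7.29×10⁻⁵ × sin 53° = 1.16×10⁻⁴ s⁻¹
Pressure gradient: |∂P/∂n| = 1200 Pa / 206000 m = 5.83×10⁻³ Pa/m
Geostrophic balance (pressure-gradient force = Coriolis force):
V_g = (1/(fρ)) |∂P/∂n| = 5.83×10⁻³ / (1.16×10⁻⁴ × 1.06) = 47.2 m/s

47 m/s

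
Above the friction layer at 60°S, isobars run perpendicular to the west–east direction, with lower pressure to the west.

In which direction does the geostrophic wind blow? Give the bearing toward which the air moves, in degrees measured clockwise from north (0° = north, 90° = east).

180°

The pressure-gradient force points toward the west (bearing 270°).
Geostrophic balance: in the Southern Hemisphere the Coriolis force deflects motion to the left, so the geostrophic wind blows 90° to the left of the pressure-gradient force (low pressure on the right).
Rotating 270° by 90° counterclockwise gives 180° — the wind blows toward the south.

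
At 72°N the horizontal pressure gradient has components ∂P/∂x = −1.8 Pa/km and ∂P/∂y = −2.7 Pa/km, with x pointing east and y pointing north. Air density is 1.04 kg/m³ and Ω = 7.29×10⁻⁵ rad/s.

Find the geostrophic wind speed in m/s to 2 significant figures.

23 m/s

Coriolis parameter at 72°N:
f = 2Ω sin φ = 2 × 7.29×10⁻⁵ × sin 72° = 1.39×10⁻⁴ s⁻¹
Component geostrophic relations (x east, y north):
u_g = −(1/(fρ)) ∂P/∂y,  v_g = (1/(fρ)) ∂P/∂x
u_g = −(−2.7×10⁻³)/(1.39×10⁻⁴ × 1.04) = 18.7 m/s;  v_g = (−1.8×10⁻³)/(1.39×10⁻⁴ × 1.04) = −12.5 m/s
|V_g| = √(u_g² + v_g²) = 22.5 m/s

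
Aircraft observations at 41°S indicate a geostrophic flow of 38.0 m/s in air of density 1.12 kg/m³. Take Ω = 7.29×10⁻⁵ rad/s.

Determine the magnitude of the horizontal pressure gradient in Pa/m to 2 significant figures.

Coriolis parameter at 41°S:
f = 2Ω sin φ = 2 × 7.29×10⁻⁵ × sin 41° = 9.57×10⁻⁵ s⁻¹
Geostrophic balance rearranged: |∂P/∂n| = f ρ V_g
|∂P/∂n| = 9.57×10⁻⁵ × 1.12 × 38.0 = 4.07×10⁻³ Pa/m

4.1×10⁻³ Pa/m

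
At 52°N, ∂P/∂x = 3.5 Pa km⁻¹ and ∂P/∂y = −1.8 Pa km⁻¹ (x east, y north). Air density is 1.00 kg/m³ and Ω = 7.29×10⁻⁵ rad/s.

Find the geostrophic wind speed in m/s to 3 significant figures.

34.3 m/s

Coriolis parameter at 52°N:
f = 2Ω sin φ = 2 × 7.29×10⁻⁵ × sin 52° = 1.15×10⁻⁴ s⁻¹
Component geostrophic relations (x east, y north):
u_g = −(1/(fρ)) ∂P/∂y,  v_g = (1/(fρ)) ∂P/∂x
u_g = −(−1.8×10⁻³)/(1.15×10⁻⁴ × 1.00) = 15.7 m/s;  v_g = (3.5×10⁻³)/(1.15×10⁻⁴ × 1.00) = 30.5 m/s
|V_g| = √(u_g² + v_g²) = 34.3 m/s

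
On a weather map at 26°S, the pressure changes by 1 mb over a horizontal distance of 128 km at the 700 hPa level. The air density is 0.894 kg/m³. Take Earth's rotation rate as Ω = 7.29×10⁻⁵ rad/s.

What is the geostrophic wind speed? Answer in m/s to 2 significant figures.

14 m/s

Coriolis parameter at 26°S:
f = 2Ω sin φ = 2 × 7.29×10⁻⁵ × sin 26° = 6.39×10⁻⁵ s⁻¹
Pressure gradient: |∂P/∂n| = 100 Pa / 128000 m = 7.81×10⁻⁴ Pa/m
Geostrophic balance (pressure-gradient force = Coriolis force):
V_g = (1/(fρ)) |∂P/∂n| = 7.81×10⁻⁴ / (6.39×10⁻⁵ × 0.894) = 13.7 m/s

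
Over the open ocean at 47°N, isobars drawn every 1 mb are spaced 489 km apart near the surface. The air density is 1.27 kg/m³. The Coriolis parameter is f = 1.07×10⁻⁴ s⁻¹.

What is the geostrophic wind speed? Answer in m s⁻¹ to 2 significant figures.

Pressure gradient: |∂P/∂n| = 100 Pa / 489000 m = 2.04×10⁻⁴ Pa/m
Geostrophic balance (pressure-gradient force = Coriolis force):
V_g = (1/(fρ)) |∂P/∂n| = 2.04×10⁻⁴ / (1.07×10⁻⁴ × 1.27) = 1.50 m/s

1.5 m s⁻¹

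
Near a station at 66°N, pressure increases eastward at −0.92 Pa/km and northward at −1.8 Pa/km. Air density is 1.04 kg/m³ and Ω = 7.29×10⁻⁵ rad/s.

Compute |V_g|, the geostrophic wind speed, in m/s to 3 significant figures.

Coriolis parameter at 66°N:
f = 2Ω sin φ = 2 × 7.29×10⁻⁵ × sin 66° = 1.33×10⁻⁴ s⁻¹
Component geostrophic relations (x east, y north):
u_g = −(1/(fρ)) ∂P/∂y,  v_g = (1/(fρ)) ∂P/∂x
u_g = −(−1.8×10⁻³)/(1.33×10⁻⁴ × 1.04) = 13.0 m/s;  v_g = (−0.92×10⁻³)/(1.33×10⁻⁴ × 1.04) = −6.64 m/s
|V_g| = √(u_g² + v_g²) = 14.6 m/s

14.6 m/s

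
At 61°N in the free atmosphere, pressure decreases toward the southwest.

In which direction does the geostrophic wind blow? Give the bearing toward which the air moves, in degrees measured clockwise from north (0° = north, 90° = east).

The pressure-gradient force points toward the southwest (bearing 225°).
Geostrophic balance: in the Northern Hemisphere the Coriolis force deflects motion to the right, so the geostrophic wind blows 90° to the right of the pressure-gradient force (low pressure on the left).
Rotating 225° by 90° clockwise gives 315° — the wind blows toward the northwest.

315°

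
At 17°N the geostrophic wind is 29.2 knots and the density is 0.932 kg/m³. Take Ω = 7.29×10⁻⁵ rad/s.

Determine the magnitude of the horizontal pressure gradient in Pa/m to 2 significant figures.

Coriolis parameter at 17°N:
f = 2Ω sin φ = 2 × 7.29×10⁻⁵ × sin 17° = 4.26×10⁻⁵ s⁻¹
Wind speed in SI: 29.2 knots = 15.0 m/s
Geostrophic balance rearranged: |∂P/∂n| = f ρ V_g
|∂P/∂n| = 4.26×10⁻⁵ × 0.932 × 15.0 = 5.97×10⁻⁴ Pa/m

6.0×10⁻⁴ Pa/m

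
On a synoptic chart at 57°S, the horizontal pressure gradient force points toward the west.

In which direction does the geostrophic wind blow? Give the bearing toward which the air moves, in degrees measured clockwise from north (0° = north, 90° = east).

180°

The pressure-gradient force points toward the west (bearing 270°).
Geostrophic balance: in the Southern Hemisphere the Coriolis force deflects motion to the left, so the geostrophic wind blows 90° to the left of the pressure-gradient force (low pressure on the right).
Rotating 270° by 90° counterclockwise gives 180° — the wind blows toward the south.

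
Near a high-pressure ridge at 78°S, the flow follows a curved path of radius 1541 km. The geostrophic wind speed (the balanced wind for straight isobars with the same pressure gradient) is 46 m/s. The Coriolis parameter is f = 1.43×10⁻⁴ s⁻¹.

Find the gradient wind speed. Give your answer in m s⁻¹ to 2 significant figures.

65 m s⁻¹

Around a high, pressure-gradient force acts outward with centrifugal, so Coriolis balances both:
fV = (1/ρ)|∂P/∂n| + V²/R  →  V² − fR·V + fR·V_g = 0
With fR = 1.43×10⁻⁴ × 1541×10³ m = 220 m/s:
V = [fR − √((fR)² − 4 fR V_g)]/2 = [220 − √(220² − 4×220×46)]/2 = 65.4 m/s
Supergeostrophic (V > V_g = 46 m/s), as expected around a high.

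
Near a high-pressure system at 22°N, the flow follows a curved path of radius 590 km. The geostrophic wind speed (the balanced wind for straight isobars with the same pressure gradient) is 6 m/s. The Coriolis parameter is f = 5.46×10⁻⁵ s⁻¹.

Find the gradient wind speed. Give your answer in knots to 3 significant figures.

Around a high, pressure-gradient force acts outward with centrifugal, so Coriolis balances both:
fV = (1/ρ)|∂P/∂n| + V²/R  →  V² − fR·V + fR·V_g = 0
With fR = 5.46×10⁻⁵ × 590×10³ m = 32.2 m/s:
V = [fR − √((fR)² − 4 fR V_g)]/2 = [32.2 − √(32.2² − 4×32.2×6)]/2 = 7.97 m/s
Supergeostrophic (V > V_g = 6 m/s), as expected around a high.
Converting: 7.97 m/s × 1.944 = 15.5 knots

15.5 knots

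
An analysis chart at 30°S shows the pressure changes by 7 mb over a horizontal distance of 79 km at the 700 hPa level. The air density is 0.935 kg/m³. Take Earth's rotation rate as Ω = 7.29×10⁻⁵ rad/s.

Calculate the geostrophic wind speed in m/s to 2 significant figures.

Coriolis parameter at 30°S:
f = 2Ω sin φ = 2 × 7.29×10⁻⁵ × sin 30° = 7.29×10⁻⁵ s⁻¹
Pressure gradient: |∂P/∂n| = 700 Pa / 79000 m = 8.86×10⁻³ Pa/m
Geostrophic balance (pressure-gradient force = Coriolis force):
V_g = (1/(fρ)) |∂P/∂n| = 8.86×10⁻³ / (7.29×10⁻⁵ × 0.935) = 130 m/s

130 m/s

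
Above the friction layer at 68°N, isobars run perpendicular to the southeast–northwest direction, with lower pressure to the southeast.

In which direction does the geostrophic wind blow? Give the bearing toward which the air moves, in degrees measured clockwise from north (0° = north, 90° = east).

The pressure-gradient force points toward the southeast (bearing 135°).
Geostrophic balance: in the Northern Hemisphere the Coriolis force deflects motion to the right, so the geostrophic wind blows 90° to the right of the pressure-gradient force (low pressure on the left).
Rotating 135° by 90° clockwise gives 225° — the wind blows toward the southwest.

225°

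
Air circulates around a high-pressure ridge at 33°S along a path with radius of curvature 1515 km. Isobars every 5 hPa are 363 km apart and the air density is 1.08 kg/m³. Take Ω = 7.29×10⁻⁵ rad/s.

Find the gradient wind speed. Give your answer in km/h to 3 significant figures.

68.7 km/h

Coriolis parameter at 33°S:
f = 2Ω sin φ = 2 × 7.29×10⁻⁵ × sin 33° = 7.94×10⁻⁵ s⁻¹
Pressure gradient: |∂P/∂n| = 500 Pa / 363000 m = 1.38×10⁻³ Pa/m
Geostrophic speed: V_g = |∂P/∂n|/(fρ) = 1.38×10⁻³/(7.94×10⁻⁵ × 1.08) = 16.1 m/s
Around a high, pressure-gradient force acts outward with centrifugal, so Coriolis balances both:
fV = (1/ρ)|∂P/∂n| + V²/R  →  V² − fR·V + fR·V_g = 0
With fR = 7.94×10⁻⁵ × 1515×10³ m = 120 m/s:
V = [fR − √((fR)² − 4 fR V_g)]/2 = [120 − √(120² − 4×120×16.1)]/2 = 19.1 m/s
Supergeostrophic (V > V_g = 16.1 m/s), as expected around a high.
Converting: 19.1 m/s × 3.6 = 68.7 km/h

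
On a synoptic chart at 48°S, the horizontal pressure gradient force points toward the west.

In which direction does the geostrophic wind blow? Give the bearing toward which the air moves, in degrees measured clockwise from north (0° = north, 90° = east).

180°

The pressure-gradient force points toward the west (bearing 270°).
Geostrophic balance: in the Southern Hemisphere the Coriolis force deflects motion to the left, so the geostrophic wind blows 90° to the left of the pressure-gradient force (low pressure on the right).
Rotating 270° by 90° counterclockwise gives 180° — the wind blows toward the south.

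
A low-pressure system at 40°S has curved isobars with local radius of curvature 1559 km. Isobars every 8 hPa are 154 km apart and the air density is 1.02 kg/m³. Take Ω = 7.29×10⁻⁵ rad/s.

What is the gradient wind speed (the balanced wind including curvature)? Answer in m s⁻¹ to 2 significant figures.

42 m s⁻¹

Coriolis parameter at 40°S:
f = 2Ω sin φ = 2 × 7.29×10⁻⁵ × sin 40° = 9.37×10⁻⁵ s⁻¹
Pressure gradient: |∂P/∂n| = 800 Pa / 154000 m = 5.19×10⁻³ Pa/m
Geostrophic speed: V_g = |∂P/∂n|/(fρ) = 5.19×10⁻³/(9.37×10⁻⁵ × 1.02) = 54.3 m/s
Around a low, centrifugal force acts outward with Coriolis, so pressure-gradient force balances both:
(1/ρ)|∂P/∂n| = fV + V²/R  →  V² + fR·V − fR·V_g = 0
With fR = 9.37×10⁻⁵ × 1559×10³ m = 146 m/s:
V = [−fR + √((fR)² + 4 fR V_g)]/2 = [−146 + √(146² + 4×146×54.3)]/2 = 42.2 m/s
Subgeostrophic (V < V_g = 54.3 m/s), as expected around a low.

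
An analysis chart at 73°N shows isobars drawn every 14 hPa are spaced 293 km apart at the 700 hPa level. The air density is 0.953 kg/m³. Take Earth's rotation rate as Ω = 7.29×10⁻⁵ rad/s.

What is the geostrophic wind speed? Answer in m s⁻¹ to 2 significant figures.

36 m s⁻¹

Coriolis parameter at 73°N:
f = 2Ω sin φ = 2 × 7.29×10⁻⁵ × sin 73° = 1.39×10⁻⁴ s⁻¹
Pressure gradient: |∂P/∂n| = 1400 Pa / 293000 m = 4.78×10⁻³ Pa/m
Geostrophic balance (pressure-gradient force = Coriolis force):
V_g = (1/(fρ)) |∂P/∂n| = 4.78×10⁻³ / (1.39×10⁻⁴ × 0.953) = 36.0 m/s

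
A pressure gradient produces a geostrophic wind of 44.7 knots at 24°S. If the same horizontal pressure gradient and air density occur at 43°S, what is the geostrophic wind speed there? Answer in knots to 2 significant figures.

With the same pressure gradient and density, V_g ∝ 1/f ∝ 1/sin φ.
V₂ = V₁ · sin φ₁ / sin φ₂ = 44.7 × sin 24° / sin 43°
V₂ = 44.7 × 0.4067/0.6820 = 27 knots

27 knots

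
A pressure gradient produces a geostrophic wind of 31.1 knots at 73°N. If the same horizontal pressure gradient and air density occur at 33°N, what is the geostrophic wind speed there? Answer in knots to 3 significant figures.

54.6 knots

With the same pressure gradient and density, V_g ∝ 1/f ∝ 1/sin φ.
V₂ = V₁ · sin φ₁ / sin φ₂ = 31.1 × sin 73° / sin 33°
V₂ = 31.1 × 0.9563/0.5446 = 54.6 knots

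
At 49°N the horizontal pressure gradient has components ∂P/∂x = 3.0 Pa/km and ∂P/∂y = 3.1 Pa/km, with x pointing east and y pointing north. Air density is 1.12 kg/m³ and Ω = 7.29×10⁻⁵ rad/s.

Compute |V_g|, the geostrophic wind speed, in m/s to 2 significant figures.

35 m/s

Coriolis parameter at 49°N:
f = 2Ω sin φ = 2 × 7.29×10⁻⁵ × sin 49° = 1.10×10⁻⁴ s⁻¹
Component geostrophic relations (x east, y north):
u_g = −(1/(fρ)) ∂P/∂y,  v_g = (1/(fρ)) ∂P/∂x
u_g = −(3.1×10⁻³)/(1.10×10⁻⁴ × 1.12) = −25.2 m/s;  v_g = (3.0×10⁻³)/(1.10×10⁻⁴ × 1.12) = 24.3 m/s
|V_g| = √(u_g² + v_g²) = 35.0 m/s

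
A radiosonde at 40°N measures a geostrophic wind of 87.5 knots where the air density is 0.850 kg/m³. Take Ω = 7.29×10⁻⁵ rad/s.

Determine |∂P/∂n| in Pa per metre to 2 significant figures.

Coriolis parameter at 40°N:
f = 2Ω sin φ = 2 × 7.29×10⁻⁵ × sin 40° = 9.37×10⁻⁵ s⁻¹
Wind speed in SI: 87.5 knots = 45.0 m/s
Geostrophic balance rearranged: |∂P/∂n| = f ρ V_g
|∂P/∂n| = 9.37×10⁻⁵ × 0.850 × 45.0 = 3.59×10⁻³ Pa/m

3.6×10⁻³ Pa/m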